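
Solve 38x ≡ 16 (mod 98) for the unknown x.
x ≡ 3 (mod 49)

gcd(38, 98) = 2, which divides 16, so solutions exist.
Divide through by 2: 19x ≡ 8 (mod 49).
Find 19^(-1) mod 49 by the extended Euclidean algorithm:
49 = 2 × 19 + 11  ⟹  11 = (1)·49 + (-2)·19
19 = 1 × 11 + 8  ⟹  8 = (-1)·49 + (3)·19
11 = 1 × 8 + 3  ⟹  3 = (2)·49 + (-5)·19
8 = 2 × 3 + 2  ⟹  2 = (-5)·49 + (13)·19
3 = 1 × 2 + 1  ⟹  1 = (7)·49 + (-18)·19
So (-18)·19 ≡ 1 (mod 49), i.e. 19^(-1) ≡ -18 ≡ 31 (mod 49).
x ≡ 31 × 8 = 248 ≡ 3 (mod 49).
Check: 38 × 3 = 114 ≡ 16 (mod 98).
x ≡ 3 (mod 49), giving 2 solutions mod 98.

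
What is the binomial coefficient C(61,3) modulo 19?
4

Using Lucas' theorem:
Write n=61 and k=3 in base 19:
n in base 19: [3, 4]
k in base 19: [0, 3]
C(61,3) mod 19 = ∏ C(n_i, k_i) mod 19
Digit binomials (mod 19): C(3,0) = 1; C(4,3) = 4
Product: 1 × 4 = 4 ≡ 4 (mod 19)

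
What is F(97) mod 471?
289

Matrix identity: Q^n = [[F_(n+1), F_n], [F_n, F_(n-1)]] with Q = [[1,1],[1,0]].
n = 97 = 1100001₂. Square-and-multiply, entries mod 471:
Q^1 = [[1,1],[1,0]]
Q^3 = (Q^1)²·Q = [[3,2],[2,1]]
Q^6 = (Q^3)² = [[13,8],[8,5]]
Q^12 = (Q^6)² = [[233,144],[144,89]]
Q^24 = (Q^12)² = [[136,210],[210,397]]
Q^48 = (Q^24)² = [[424,303],[303,121]]
Q^97 = (Q^48)²·Q = [[103,289],[289,285]]
F_97 mod 471 = Q^97[0][1] = 289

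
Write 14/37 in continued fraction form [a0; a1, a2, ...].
[0; 2, 1, 1, 1, 4]

Euclidean algorithm steps:
14 = 0 × 37 + 14
37 = 2 × 14 + 9
14 = 1 × 9 + 5
9 = 1 × 5 + 4
5 = 1 × 4 + 1
4 = 4 × 1 + 0
Continued fraction: [0; 2, 1, 1, 1, 4]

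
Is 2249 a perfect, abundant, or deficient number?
deficient

Proper divisors of 2249: sum = 1 + 13 + 173 = 187
Since 187 < 2249, 2249 is deficient.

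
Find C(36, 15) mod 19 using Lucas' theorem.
3

Using Lucas' theorem:
Write n=36 and k=15 in base 19:
n in base 19: [1, 17]
k in base 19: [0, 15]
C(36,15) mod 19 = ∏ C(n_i, k_i) mod 19
Digit binomials (mod 19): C(1,0) = 1; C(17,15) = 136 ≡ 3
Product: 1 × 3 = 3 ≡ 3 (mod 19)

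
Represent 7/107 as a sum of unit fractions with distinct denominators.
1/16 + 1/343 + 1/195739 + 1/114941072624

Greedy algorithm:
7/107: ceiling(107/7) = 16, use 1/16
5/1712: ceiling(1712/5) = 343, use 1/343
3/587216: ceiling(587216/3) = 195739, use 1/195739
1/114941072624: ceiling(114941072624/1) = 114941072624, use 1/114941072624
Result: 7/107 = 1/16 + 1/343 + 1/195739 + 1/114941072624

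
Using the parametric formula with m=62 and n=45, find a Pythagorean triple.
(1819, 5580, 5869)

Euclid's formula: a = m² - n², b = 2mn, c = m² + n²
m = 62, n = 45
a = 62² - 45² = 3844 - 2025 = 1819
b = 2 × 62 × 45 = 5580
c = 62² + 45² = 3844 + 2025 = 5869
Verification: 1819² + 5580² = 3308761 + 31136400 = 34445161 = 5869² ✓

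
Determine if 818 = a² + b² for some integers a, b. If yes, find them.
17² + 23² (a=17, b=23)

Factorization: 818 = 2 × 409
By Fermat: n is sum of two squares iff every prime p ≡ 3 (mod 4) appears to even power.
All primes ≡ 3 (mod 4) appear to even power.
Search a = 0, 1, 2, … for 818 - a² a perfect square: first hit at a = 17: 818 - 289 = 529 = 23².
818 = 17² + 23² = 289 + 529 ✓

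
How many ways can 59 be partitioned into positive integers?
831820

p(n) counts ways to write n as a sum of positive integers (order ignored).
Euler's pentagonal recurrence: p(k) = p(k-1) + p(k-2) - p(k-5) - p(k-7) + p(k-12) + p(k-15) - ... (offsets j(3j∓1)/2, signs ++--, p(0)=1, p(<0)=0).
DP table for k = 0..58: p(0)=1, p(1)=1, p(2)=2, p(3)=3, p(4)=5, p(5)=7, p(6)=11, p(7)=15, p(8)=22, p(9)=30, p(10)=42, p(11)=56, p(12)=77, p(13)=101, p(14)=135, p(15)=176, p(16)=231, p(17)=297, p(18)=385, p(19)=490, p(20)=627, p(21)=792, p(22)=1002, p(23)=1255, p(24)=1575, p(25)=1958, p(26)=2436, p(27)=3010, p(28)=3718, p(29)=4565, p(30)=5604, p(31)=6842, p(32)=8349, p(33)=10143, p(34)=12310, p(35)=14883, p(36)=17977, p(37)=21637, p(38)=26015, p(39)=31185, p(40)=37338, p(41)=44583, p(42)=53174, p(43)=63261, p(44)=75175, p(45)=89134, p(46)=105558, p(47)=124754, p(48)=147273, p(49)=173525, p(50)=204226, p(51)=239943, p(52)=281589, p(53)=329931, p(54)=386155, p(55)=451276, p(56)=526823, p(57)=614154, p(58)=715220.
Final step: p(59) = p(58) + p(57) - p(54) - p(52) + p(47) + p(44) - p(37) - p(33) + p(24) + p(19) - p(8) - p(2)
= 715220 + 614154 - 386155 - 281589 + 124754 + 75175 - 21637 - 10143 + 1575 + 490 - 22 - 2
= 831820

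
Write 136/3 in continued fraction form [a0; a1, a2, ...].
[45; 3]

Euclidean algorithm steps:
136 = 45 × 3 + 1
3 = 3 × 1 + 0
Continued fraction: [45; 3]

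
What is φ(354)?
116

354 = 2 × 3 × 59
φ(n) = n × ∏(1 - 1/p) for each prime p dividing n
φ(354) = 354 × (1 - 1/2) × (1 - 1/3) × (1 - 1/59) = 116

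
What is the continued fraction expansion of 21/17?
[1; 4, 4]

Euclidean algorithm steps:
21 = 1 × 17 + 4
17 = 4 × 4 + 1
4 = 4 × 1 + 0
Continued fraction: [1; 4, 4]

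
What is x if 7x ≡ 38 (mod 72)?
x ≡ 26 (mod 72)

gcd(7, 72) = 1, which divides 38, so solutions exist.
Find 7^(-1) mod 72 by the extended Euclidean algorithm:
72 = 10 × 7 + 2  ⟹  2 = (1)·72 + (-10)·7
7 = 3 × 2 + 1  ⟹  1 = (-3)·72 + (31)·7
So (31)·7 ≡ 1 (mod 72), i.e. 7^(-1) ≡ 31 (mod 72).
x ≡ 31 × 38 = 1178 ≡ 26 (mod 72).
Check: 7 × 26 = 182 ≡ 38 (mod 72).
Unique solution: x ≡ 26 (mod 72)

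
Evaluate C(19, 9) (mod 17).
0

Using Lucas' theorem:
Write n=19 and k=9 in base 17:
n in base 17: [1, 2]
k in base 17: [0, 9]
C(19,9) mod 17 = ∏ C(n_i, k_i) mod 17
Digit binomials (mod 17): C(1,0) = 1; C(2,9) = 0 (k_i > n_i)
Product: 1 × 0 = 0 ≡ 0 (mod 17)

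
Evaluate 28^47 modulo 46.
10

Repeated squaring. Binary of 47 = 101111.
28^1 ≡ 28 (mod 46); 28^2 ≡ 2 (mod 46); 28^4 ≡ 4 (mod 46); 28^8 ≡ 16 (mod 46); 28^16 ≡ 26 (mod 46); 28^32 ≡ 32 (mod 46)
28^47 = 28^1 × 28^2 × 28^4 × 28^8 × 28^32 ≡ 10 (mod 46)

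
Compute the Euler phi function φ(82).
40

82 = 2 × 41
φ(n) = n × ∏(1 - 1/p) for each prime p dividing n
φ(82) = 82 × (1 - 1/2) × (1 - 1/41) = 40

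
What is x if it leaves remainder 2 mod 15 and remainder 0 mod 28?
392

Using Chinese Remainder Theorem:
M = 15 × 28 = 420
M1 = 28, M2 = 15
y1 = 28^(-1) mod 15 = 7
y2 = 15^(-1) mod 28 = 15
x = (2×28×7 + 0×15×15) mod 420 = 392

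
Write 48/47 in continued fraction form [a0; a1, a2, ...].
[1; 47]

Euclidean algorithm steps:
48 = 1 × 47 + 1
47 = 47 × 1 + 0
Continued fraction: [1; 47]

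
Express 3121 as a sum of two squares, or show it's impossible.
39² + 40² (a=39, b=40)

Factorization: 3121 = 3121
By Fermat: n is sum of two squares iff every prime p ≡ 3 (mod 4) appears to even power.
All primes ≡ 3 (mod 4) appear to even power.
Search a = 0, 1, 2, … for 3121 - a² a perfect square: first hit at a = 39: 3121 - 1521 = 1600 = 40².
3121 = 39² + 40² = 1521 + 1600 ✓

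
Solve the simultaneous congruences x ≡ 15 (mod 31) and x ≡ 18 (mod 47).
1193

Using Chinese Remainder Theorem:
M = 31 × 47 = 1457
M1 = 47, M2 = 31
y1 = 47^(-1) mod 31 = 2
y2 = 31^(-1) mod 47 = 44
x = (15×47×2 + 18×31×44) mod 1457 = 1193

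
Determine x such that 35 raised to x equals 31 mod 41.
28

Baby-step giant-step with step n = ⌈√41⌉ = 7.
Baby steps 35^j mod 41 (j:value) for j=0..6: 0:1, 1:35, 2:36, 3:30, 4:25, 5:14, 6:39.
Giant-step multiplier: 35^(-7) ≡ 35^(40-7) = 35^33 ≡ 24 (mod 41).
Giant steps γ_i = 31·24^i mod 41: γ_0=31, γ_1=6, γ_2=21, γ_3=12, γ_4=1 (in table at j=0).
x = i·n + j = 4·7 + 0 = 28.
Check: 35^28 ≡ 31 (mod 41).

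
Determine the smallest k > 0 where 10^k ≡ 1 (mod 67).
33

67 is prime, so ord(10) divides φ(67) = 66.
Divisors of 66: 1, 2, 3, 6, 11, 22, 33, 66.
Repeated squaring: 10^1 ≡ 10, 10^2 ≡ 33, 10^4 ≡ 17, 10^8 ≡ 21, 10^16 ≡ 39, 10^32 ≡ 47, 10^64 ≡ 65 (mod 67).
Test 10^d mod 67 for each divisor d in increasing order:
10^1 ≡ 10
10^2 ≡ 33
10^3 = 10^2·10^1 ≡ 62
10^6 = 10^4·10^2 ≡ 25
10^11 = 10^8·10^2·10^1 ≡ 29
10^22 = 10^16·10^4·10^2 ≡ 37
10^33 = 10^32·10^1 ≡ 1  ← first divisor giving 1
The order is 33.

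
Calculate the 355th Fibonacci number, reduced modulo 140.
65

Matrix identity: Q^n = [[F_(n+1), F_n], [F_n, F_(n-1)]] with Q = [[1,1],[1,0]].
n = 355 = 101100011₂. Square-and-multiply, entries mod 140:
Q^1 = [[1,1],[1,0]]
Q^2 = (Q^1)² = [[2,1],[1,1]]
Q^5 = (Q^2)²·Q = [[8,5],[5,3]]
Q^11 = (Q^5)²·Q = [[4,89],[89,55]]
Q^22 = (Q^11)² = [[97,71],[71,26]]
Q^44 = (Q^22)² = [[30,53],[53,117]]
Q^88 = (Q^44)² = [[69,91],[91,118]]
Q^177 = (Q^88)²·Q = [[99,22],[22,77]]
Q^355 = (Q^177)²·Q = [[17,65],[65,92]]
F_355 mod 140 = Q^355[0][1] = 65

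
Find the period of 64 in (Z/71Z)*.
35

71 is prime, so ord(64) divides φ(71) = 70.
Divisors of 70: 1, 2, 5, 7, 10, 14, 35, 70.
Repeated squaring: 64^1 ≡ 64, 64^2 ≡ 49, 64^4 ≡ 58, 64^8 ≡ 27, 64^16 ≡ 19, 64^32 ≡ 6, 64^64 ≡ 36 (mod 71).
Test 64^d mod 71 for each divisor d in increasing order:
64^1 ≡ 64
64^2 ≡ 49
64^5 = 64^4·64^1 ≡ 20
64^7 = 64^4·64^2·64^1 ≡ 57
64^10 = 64^8·64^2 ≡ 45
64^14 = 64^8·64^4·64^2 ≡ 54
64^35 = 64^32·64^2·64^1 ≡ 1  ← first divisor giving 1
The order is 35.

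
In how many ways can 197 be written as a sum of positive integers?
3068829878530

p(n) counts ways to write n as a sum of positive integers (order ignored).
Euler's pentagonal recurrence: p(k) = p(k-1) + p(k-2) - p(k-5) - p(k-7) + p(k-12) + p(k-15) - ... (offsets j(3j∓1)/2, signs ++--, p(0)=1, p(<0)=0).
DP table for k = 0..196: p(0)=1, p(1)=1, p(2)=2, p(3)=3, p(4)=5, p(5)=7, p(6)=11, p(7)=15, p(8)=22, p(9)=30, p(10)=42, p(11)=56, p(12)=77, p(13)=101, p(14)=135, p(15)=176, p(16)=231, p(17)=297, p(18)=385, p(19)=490, p(20)=627, p(21)=792, p(22)=1002, p(23)=1255, p(24)=1575, p(25)=1958, p(26)=2436, p(27)=3010, p(28)=3718, p(29)=4565, p(30)=5604, p(31)=6842, p(32)=8349, p(33)=10143, p(34)=12310, p(35)=14883, p(36)=17977, p(37)=21637, p(38)=26015, p(39)=31185, p(40)=37338, p(41)=44583, p(42)=53174, p(43)=63261, p(44)=75175, p(45)=89134, p(46)=105558, p(47)=124754, p(48)=147273, p(49)=173525, p(50)=204226, p(51)=239943, p(52)=281589, p(53)=329931, p(54)=386155, p(55)=451276, p(56)=526823, p(57)=614154, p(58)=715220, p(59)=831820, p(60)=966467, p(61)=1121505, p(62)=1300156, p(63)=1505499, p(64)=1741630, p(65)=2012558, p(66)=2323520, p(67)=2679689, p(68)=3087735, p(69)=3554345, p(70)=4087968, p(71)=4697205, p(72)=5392783, p(73)=6185689, p(74)=7089500, p(75)=8118264, p(76)=9289091, p(77)=10619863, p(78)=12132164, p(79)=13848650, p(80)=15796476, p(81)=18004327, p(82)=20506255, p(83)=23338469, p(84)=26543660, p(85)=30167357, p(86)=34262962, p(87)=38887673, p(88)=44108109, p(89)=49995925, p(90)=56634173, p(91)=64112359, p(92)=72533807, p(93)=82010177, p(94)=92669720, p(95)=104651419, p(96)=118114304, p(97)=133230930, p(98)=150198136, p(99)=169229875, p(100)=190569292, p(101)=214481126, p(102)=241265379, p(103)=271248950, p(104)=304801365, p(105)=342325709, p(106)=384276336, p(107)=431149389, p(108)=483502844, p(109)=541946240, p(110)=607163746, p(111)=679903203, p(112)=761002156, p(113)=851376628, p(114)=952050665, p(115)=1064144451, p(116)=1188908248, p(117)=1327710076, p(118)=1482074143, p(119)=1653668665, p(120)=1844349560, p(121)=2056148051, p(122)=2291320912, p(123)=2552338241, p(124)=2841940500, p(125)=3163127352, p(126)=3519222692, p(127)=3913864295, p(128)=4351078600, p(129)=4835271870, p(130)=5371315400, p(131)=5964539504, p(132)=6620830889, p(133)=7346629512, p(134)=8149040695, p(135)=9035836076, p(136)=10015581680, p(137)=11097645016, p(138)=12292341831, p(139)=13610949895, p(140)=15065878135, p(141)=16670689208, p(142)=18440293320, p(143)=20390982757, p(144)=22540654445, p(145)=24908858009, p(146)=27517052599, p(147)=30388671978, p(148)=33549419497, p(149)=37027355200, p(150)=40853235313, p(151)=45060624582, p(152)=49686288421, p(153)=54770336324, p(154)=60356673280, p(155)=66493182097, p(156)=73232243759, p(157)=80630964769, p(158)=88751778802, p(159)=97662728555, p(160)=107438159466, p(161)=118159068427, p(162)=129913904637, p(163)=142798995930, p(164)=156919475295, p(165)=172389800255, p(166)=189334822579, p(167)=207890420102, p(168)=228204732751, p(169)=250438925115, p(170)=274768617130, p(171)=301384802048, p(172)=330495499613, p(173)=362326859895, p(174)=397125074750, p(175)=435157697830, p(176)=476715857290, p(177)=522115831195, p(178)=571701605655, p(179)=625846753120, p(180)=684957390936, p(181)=749474411781, p(182)=819876908323, p(183)=896684817527, p(184)=980462880430, p(185)=1071823774337, p(186)=1171432692373, p(187)=1280011042268, p(188)=1398341745571, p(189)=1527273599625, p(190)=1667727404093, p(191)=1820701100652, p(192)=1987276856363, p(193)=2168627105469, p(194)=2366022741845, p(195)=2580840212973, p(196)=2814570987591.
Final step: p(197) = p(196) + p(195) - p(192) - p(190) + p(185) + p(182) - p(175) - p(171) + p(162) + p(157) - p(146) - p(140) + p(127) + p(120) - p(105) - p(97) + p(80) + p(71) - p(52) - p(42) + p(21) + p(10)
= 2814570987591 + 2580840212973 - 1987276856363 - 1667727404093 + 1071823774337 + 819876908323 - 435157697830 - 301384802048 + 129913904637 + 80630964769 - 27517052599 - 15065878135 + 3913864295 + 1844349560 - 342325709 - 133230930 + 15796476 + 4697205 - 281589 - 53174 + 792 + 42
= 3068829878530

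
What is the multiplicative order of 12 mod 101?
100

101 is prime, so ord(12) divides φ(101) = 100.
Divisors of 100: 1, 2, 4, 5, 10, 20, 25, 50, 100.
Repeated squaring: 12^1 ≡ 12, 12^2 ≡ 43, 12^4 ≡ 31, 12^8 ≡ 52, 12^16 ≡ 78, 12^32 ≡ 24, 12^64 ≡ 71 (mod 101).
Test 12^d mod 101 for each divisor d in increasing order:
12^1 ≡ 12
12^2 ≡ 43
12^4 ≡ 31
12^5 = 12^4·12^1 ≡ 69
12^10 = 12^8·12^2 ≡ 14
12^20 = 12^16·12^4 ≡ 95
12^25 = 12^16·12^8·12^1 ≡ 91
12^50 = 12^32·12^16·12^2 ≡ 100
12^100 = 12^64·12^32·12^4 ≡ 1  ← first divisor giving 1
The order is 100.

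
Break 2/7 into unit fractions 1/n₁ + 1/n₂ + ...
1/4 + 1/28

Greedy algorithm:
2/7: ceiling(7/2) = 4, use 1/4
1/28: ceiling(28/1) = 28, use 1/28
Result: 2/7 = 1/4 + 1/28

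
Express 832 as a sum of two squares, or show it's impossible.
16² + 24² (a=16, b=24)

Factorization: 832 = 2^6 × 13
By Fermat: n is sum of two squares iff every prime p ≡ 3 (mod 4) appears to even power.
All primes ≡ 3 (mod 4) appear to even power.
Search a = 0, 1, 2, … for 832 - a² a perfect square: first hit at a = 16: 832 - 256 = 576 = 24².
832 = 16² + 24² = 256 + 576 ✓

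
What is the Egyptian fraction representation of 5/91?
1/19 + 1/433 + 1/249553 + 1/93414800161 + 1/17452649778145716451681

Greedy algorithm:
5/91: ceiling(91/5) = 19, use 1/19
4/1729: ceiling(1729/4) = 433, use 1/433
3/748657: ceiling(748657/3) = 249553, use 1/249553
2/186829600321: ceiling(186829600321/2) = 93414800161, use 1/93414800161
1/17452649778145716451681: ceiling(17452649778145716451681/1) = 17452649778145716451681, use 1/17452649778145716451681
Result: 5/91 = 1/19 + 1/433 + 1/249553 + 1/93414800161 + 1/17452649778145716451681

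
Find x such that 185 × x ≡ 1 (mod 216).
209

gcd(185, 216) = 1, so the inverse exists.
Extended Euclidean algorithm on (216, 185):
216 = 1 × 185 + 31  ⟹  31 = (1)·216 + (-1)·185
185 = 5 × 31 + 30  ⟹  30 = (-5)·216 + (6)·185
31 = 1 × 30 + 1  ⟹  1 = (6)·216 + (-7)·185
So (-7)·185 ≡ 1 (mod 216), i.e. 185^(-1) ≡ -7 ≡ 209 (mod 216).
Check: 185 × 209 = 38665 ≡ 1 (mod 216)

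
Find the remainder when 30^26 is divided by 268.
96

Repeated squaring. Binary of 26 = 11010.
30^1 ≡ 30 (mod 268); 30^2 ≡ 96 (mod 268); 30^4 ≡ 104 (mod 268); 30^8 ≡ 96 (mod 268); 30^16 ≡ 104 (mod 268)
30^26 = 30^2 × 30^8 × 30^16 ≡ 96 (mod 268)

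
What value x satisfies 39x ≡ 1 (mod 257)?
145

gcd(39, 257) = 1, so the inverse exists.
Extended Euclidean algorithm on (257, 39):
257 = 6 × 39 + 23  ⟹  23 = (1)·257 + (-6)·39
39 = 1 × 23 + 16  ⟹  16 = (-1)·257 + (7)·39
23 = 1 × 16 + 7  ⟹  7 = (2)·257 + (-13)·39
16 = 2 × 7 + 2  ⟹  2 = (-5)·257 + (33)·39
7 = 3 × 2 + 1  ⟹  1 = (17)·257 + (-112)·39
So (-112)·39 ≡ 1 (mod 257), i.e. 39^(-1) ≡ -112 ≡ 145 (mod 257).
Check: 39 × 145 = 5655 ≡ 1 (mod 257)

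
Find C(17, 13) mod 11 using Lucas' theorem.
4

Using Lucas' theorem:
Write n=17 and k=13 in base 11:
n in base 11: [1, 6]
k in base 11: [1, 2]
C(17,13) mod 11 = ∏ C(n_i, k_i) mod 11
Digit binomials (mod 11): C(1,1) = 1; C(6,2) = 15 ≡ 4
Product: 1 × 4 = 4 ≡ 4 (mod 11)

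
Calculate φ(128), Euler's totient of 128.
64

128 = 2^7
φ(n) = n × ∏(1 - 1/p) for each prime p dividing n
φ(128) = 128 × (1 - 1/2) = 64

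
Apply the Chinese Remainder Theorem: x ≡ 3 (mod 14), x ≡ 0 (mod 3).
3

Using Chinese Remainder Theorem:
M = 14 × 3 = 42
M1 = 3, M2 = 14
y1 = 3^(-1) mod 14 = 5
y2 = 14^(-1) mod 3 = 2
x = (3×3×5 + 0×14×2) mod 42 = 3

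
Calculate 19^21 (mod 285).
19

Repeated squaring. Binary of 21 = 10101.
19^1 ≡ 19 (mod 285); 19^2 ≡ 76 (mod 285); 19^4 ≡ 76 (mod 285); 19^8 ≡ 76 (mod 285); 19^16 ≡ 76 (mod 285)
19^21 = 19^1 × 19^4 × 19^16 ≡ 19 (mod 285)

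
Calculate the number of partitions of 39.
31185

p(n) counts ways to write n as a sum of positive integers (order ignored).
Euler's pentagonal recurrence: p(k) = p(k-1) + p(k-2) - p(k-5) - p(k-7) + p(k-12) + p(k-15) - ... (offsets j(3j∓1)/2, signs ++--, p(0)=1, p(<0)=0).
DP table for k = 0..38: p(0)=1, p(1)=1, p(2)=2, p(3)=3, p(4)=5, p(5)=7, p(6)=11, p(7)=15, p(8)=22, p(9)=30, p(10)=42, p(11)=56, p(12)=77, p(13)=101, p(14)=135, p(15)=176, p(16)=231, p(17)=297, p(18)=385, p(19)=490, p(20)=627, p(21)=792, p(22)=1002, p(23)=1255, p(24)=1575, p(25)=1958, p(26)=2436, p(27)=3010, p(28)=3718, p(29)=4565, p(30)=5604, p(31)=6842, p(32)=8349, p(33)=10143, p(34)=12310, p(35)=14883, p(36)=17977, p(37)=21637, p(38)=26015.
Final step: p(39) = p(38) + p(37) - p(34) - p(32) + p(27) + p(24) - p(17) - p(13) + p(4)
= 26015 + 21637 - 12310 - 8349 + 3010 + 1575 - 297 - 101 + 5
= 31185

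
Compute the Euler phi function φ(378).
108

378 = 2 × 3^3 × 7
φ(n) = n × ∏(1 - 1/p) for each prime p dividing n
φ(378) = 378 × (1 - 1/2) × (1 - 1/3) × (1 - 1/7) = 108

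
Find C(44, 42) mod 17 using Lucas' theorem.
11

Using Lucas' theorem:
Write n=44 and k=42 in base 17:
n in base 17: [2, 10]
k in base 17: [2, 8]
C(44,42) mod 17 = ∏ C(n_i, k_i) mod 17
Digit binomials (mod 17): C(2,2) = 1; C(10,8) = 45 ≡ 11
Product: 1 × 11 = 11 ≡ 11 (mod 17)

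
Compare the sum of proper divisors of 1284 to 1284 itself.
abundant

Proper divisors of 1284: sum = 1 + 2 + 3 + 4 + 6 + 12 + 107 + 214 + 321 + 428 + 642 = 1740
Since 1740 > 1284, 1284 is abundant.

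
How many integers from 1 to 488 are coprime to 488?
240

488 = 2^3 × 61
φ(n) = n × ∏(1 - 1/p) for each prime p dividing n
φ(488) = 488 × (1 - 1/2) × (1 - 1/61) = 240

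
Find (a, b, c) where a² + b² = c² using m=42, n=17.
(1475, 1428, 2053)

Euclid's formula: a = m² - n², b = 2mn, c = m² + n²
m = 42, n = 17
a = 42² - 17² = 1764 - 289 = 1475
b = 2 × 42 × 17 = 1428
c = 42² + 17² = 1764 + 289 = 2053
Verification: 1475² + 1428² = 2175625 + 2039184 = 4214809 = 2053² ✓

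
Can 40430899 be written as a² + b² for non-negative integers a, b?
Not possible

Factorization: 40430899 = 37 × 103^3
By Fermat: n is sum of two squares iff every prime p ≡ 3 (mod 4) appears to even power.
Prime(s) ≡ 3 (mod 4) with odd exponent: [(103, 3)]
Therefore 40430899 cannot be expressed as a² + b².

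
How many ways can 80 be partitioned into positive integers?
15796476

p(n) counts ways to write n as a sum of positive integers (order ignored).
Euler's pentagonal recurrence: p(k) = p(k-1) + p(k-2) - p(k-5) - p(k-7) + p(k-12) + p(k-15) - ... (offsets j(3j∓1)/2, signs ++--, p(0)=1, p(<0)=0).
DP table for k = 0..79: p(0)=1, p(1)=1, p(2)=2, p(3)=3, p(4)=5, p(5)=7, p(6)=11, p(7)=15, p(8)=22, p(9)=30, p(10)=42, p(11)=56, p(12)=77, p(13)=101, p(14)=135, p(15)=176, p(16)=231, p(17)=297, p(18)=385, p(19)=490, p(20)=627, p(21)=792, p(22)=1002, p(23)=1255, p(24)=1575, p(25)=1958, p(26)=2436, p(27)=3010, p(28)=3718, p(29)=4565, p(30)=5604, p(31)=6842, p(32)=8349, p(33)=10143, p(34)=12310, p(35)=14883, p(36)=17977, p(37)=21637, p(38)=26015, p(39)=31185, p(40)=37338, p(41)=44583, p(42)=53174, p(43)=63261, p(44)=75175, p(45)=89134, p(46)=105558, p(47)=124754, p(48)=147273, p(49)=173525, p(50)=204226, p(51)=239943, p(52)=281589, p(53)=329931, p(54)=386155, p(55)=451276, p(56)=526823, p(57)=614154, p(58)=715220, p(59)=831820, p(60)=966467, p(61)=1121505, p(62)=1300156, p(63)=1505499, p(64)=1741630, p(65)=2012558, p(66)=2323520, p(67)=2679689, p(68)=3087735, p(69)=3554345, p(70)=4087968, p(71)=4697205, p(72)=5392783, p(73)=6185689, p(74)=7089500, p(75)=8118264, p(76)=9289091, p(77)=10619863, p(78)=12132164, p(79)=13848650.
Final step: p(80) = p(79) + p(78) - p(75) - p(73) + p(68) + p(65) - p(58) - p(54) + p(45) + p(40) - p(29) - p(23) + p(10) + p(3)
= 13848650 + 12132164 - 8118264 - 6185689 + 3087735 + 2012558 - 715220 - 386155 + 89134 + 37338 - 4565 - 1255 + 42 + 3
= 15796476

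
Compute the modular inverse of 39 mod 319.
90

gcd(39, 319) = 1, so the inverse exists.
Extended Euclidean algorithm on (319, 39):
319 = 8 × 39 + 7  ⟹  7 = (1)·319 + (-8)·39
39 = 5 × 7 + 4  ⟹  4 = (-5)·319 + (41)·39
7 = 1 × 4 + 3  ⟹  3 = (6)·319 + (-49)·39
4 = 1 × 3 + 1  ⟹  1 = (-11)·319 + (90)·39
So (90)·39 ≡ 1 (mod 319), i.e. 39^(-1) ≡ 90 (mod 319).
Check: 39 × 90 = 3510 ≡ 1 (mod 319)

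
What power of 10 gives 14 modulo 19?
11

Baby-step giant-step with step n = ⌈√19⌉ = 5.
Baby steps 10^j mod 19 (j:value) for j=0..4: 0:1, 1:10, 2:5, 3:12, 4:6.
Giant-step multiplier: 10^(-5) ≡ 10^(18-5) = 10^13 ≡ 13 (mod 19).
Giant steps γ_i = 14·13^i mod 19: γ_0=14, γ_1=11, γ_2=10 (in table at j=1).
x = i·n + j = 2·5 + 1 = 11.
Check: 10^11 ≡ 14 (mod 19).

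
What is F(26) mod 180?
73

Matrix identity: Q^n = [[F_(n+1), F_n], [F_n, F_(n-1)]] with Q = [[1,1],[1,0]].
n = 26 = 11010₂. Square-and-multiply, entries mod 180:
Q^1 = [[1,1],[1,0]]
Q^3 = (Q^1)²·Q = [[3,2],[2,1]]
Q^6 = (Q^3)² = [[13,8],[8,5]]
Q^13 = (Q^6)²·Q = [[17,53],[53,144]]
Q^26 = (Q^13)² = [[38,73],[73,145]]
F_26 mod 180 = Q^26[0][1] = 73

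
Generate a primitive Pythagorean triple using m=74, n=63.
(1507, 9324, 9445)

Euclid's formula: a = m² - n², b = 2mn, c = m² + n²
m = 74, n = 63
a = 74² - 63² = 5476 - 3969 = 1507
b = 2 × 74 × 63 = 9324
c = 74² + 63² = 5476 + 3969 = 9445
Verification: 1507² + 9324² = 2271049 + 86936976 = 89208025 = 9445² ✓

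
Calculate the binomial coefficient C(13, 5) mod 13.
0

Using Lucas' theorem:
Write n=13 and k=5 in base 13:
n in base 13: [1, 0]
k in base 13: [0, 5]
C(13,5) mod 13 = ∏ C(n_i, k_i) mod 13
Digit binomials (mod 13): C(1,0) = 1; C(0,5) = 0 (k_i > n_i)
Product: 1 × 0 = 0 ≡ 0 (mod 13)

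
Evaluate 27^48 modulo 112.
1

Repeated squaring. Binary of 48 = 110000.
27^1 ≡ 27 (mod 112); 27^2 ≡ 57 (mod 112); 27^4 ≡ 1 (mod 112); 27^8 ≡ 1 (mod 112); 27^16 ≡ 1 (mod 112); 27^32 ≡ 1 (mod 112)
27^48 = 27^16 × 27^32 ≡ 1 (mod 112)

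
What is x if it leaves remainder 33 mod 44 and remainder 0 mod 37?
1221

Using Chinese Remainder Theorem:
M = 44 × 37 = 1628
M1 = 37, M2 = 44
y1 = 37^(-1) mod 44 = 25
y2 = 44^(-1) mod 37 = 16
x = (33×37×25 + 0×44×16) mod 1628 = 1221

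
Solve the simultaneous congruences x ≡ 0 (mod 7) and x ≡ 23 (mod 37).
245

Using Chinese Remainder Theorem:
M = 7 × 37 = 259
M1 = 37, M2 = 7
y1 = 37^(-1) mod 7 = 4
y2 = 7^(-1) mod 37 = 16
x = (0×37×4 + 23×7×16) mod 259 = 245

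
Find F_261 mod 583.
496

Matrix identity: Q^n = [[F_(n+1), F_n], [F_n, F_(n-1)]] with Q = [[1,1],[1,0]].
n = 261 = 100000101₂. Square-and-multiply, entries mod 583:
Q^1 = [[1,1],[1,0]]
Q^2 = (Q^1)² = [[2,1],[1,1]]
Q^4 = (Q^2)² = [[5,3],[3,2]]
Q^8 = (Q^4)² = [[34,21],[21,13]]
Q^16 = (Q^8)² = [[431,404],[404,27]]
Q^32 = (Q^16)² = [[343,221],[221,122]]
Q^65 = (Q^32)²·Q = [[492,335],[335,157]]
Q^130 = (Q^65)² = [[408,539],[539,452]]
Q^261 = (Q^130)²·Q = [[551,496],[496,55]]
F_261 mod 583 = Q^261[0][1] = 496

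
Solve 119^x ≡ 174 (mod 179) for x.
63

Baby-step giant-step with step n = ⌈√179⌉ = 14.
Baby steps 119^j mod 179 (j:value) for j=0..13: 0:1, 1:119, 2:20, 3:53, 4:42, 5:165, 6:124, 7:78, 8:153, 9:128, 10:17, 11:54, 12:161, 13:6.
Giant-step multiplier: 119^(-14) ≡ 119^(178-14) = 119^164 ≡ 89 (mod 179).
Giant steps γ_i = 174·89^i mod 179: γ_0=174, γ_1=92, γ_2=133, γ_3=23, γ_4=78 (in table at j=7).
x = i·n + j = 4·14 + 7 = 63.
Check: 119^63 ≡ 174 (mod 179).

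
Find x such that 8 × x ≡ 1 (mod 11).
7

gcd(8, 11) = 1, so the inverse exists.
Extended Euclidean algorithm on (11, 8):
11 = 1 × 8 + 3  ⟹  3 = (1)·11 + (-1)·8
8 = 2 × 3 + 2  ⟹  2 = (-2)·11 + (3)·8
3 = 1 × 2 + 1  ⟹  1 = (3)·11 + (-4)·8
So (-4)·8 ≡ 1 (mod 11), i.e. 8^(-1) ≡ -4 ≡ 7 (mod 11).
Check: 8 × 7 = 56 ≡ 1 (mod 11)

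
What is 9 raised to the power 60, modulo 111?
84

Repeated squaring. Binary of 60 = 111100.
9^1 ≡ 9 (mod 111); 9^2 ≡ 81 (mod 111); 9^4 ≡ 12 (mod 111); 9^8 ≡ 33 (mod 111); 9^16 ≡ 90 (mod 111); 9^32 ≡ 108 (mod 111)
9^60 = 9^4 × 9^8 × 9^16 × 9^32 ≡ 84 (mod 111)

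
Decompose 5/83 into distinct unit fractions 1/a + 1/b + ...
1/17 + 1/706 + 1/996166

Greedy algorithm:
5/83: ceiling(83/5) = 17, use 1/17
2/1411: ceiling(1411/2) = 706, use 1/706
1/996166: ceiling(996166/1) = 996166, use 1/996166
Result: 5/83 = 1/17 + 1/706 + 1/996166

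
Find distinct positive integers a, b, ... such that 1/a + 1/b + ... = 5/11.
1/3 + 1/9 + 1/99

Greedy algorithm:
5/11: ceiling(11/5) = 3, use 1/3
4/33: ceiling(33/4) = 9, use 1/9
1/99: ceiling(99/1) = 99, use 1/99
Result: 5/11 = 1/3 + 1/9 + 1/99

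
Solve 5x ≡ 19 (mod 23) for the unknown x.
x ≡ 13 (mod 23)

gcd(5, 23) = 1, which divides 19, so solutions exist.
Find 5^(-1) mod 23 by the extended Euclidean algorithm:
23 = 4 × 5 + 3  ⟹  3 = (1)·23 + (-4)·5
5 = 1 × 3 + 2  ⟹  2 = (-1)·23 + (5)·5
3 = 1 × 2 + 1  ⟹  1 = (2)·23 + (-9)·5
So (-9)·5 ≡ 1 (mod 23), i.e. 5^(-1) ≡ -9 ≡ 14 (mod 23).
x ≡ 14 × 19 = 266 ≡ 13 (mod 23).
Check: 5 × 13 = 65 ≡ 19 (mod 23).
Unique solution: x ≡ 13 (mod 23)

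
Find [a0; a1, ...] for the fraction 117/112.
[1; 22, 2, 2]

Euclidean algorithm steps:
117 = 1 × 112 + 5
112 = 22 × 5 + 2
5 = 2 × 2 + 1
2 = 2 × 1 + 0
Continued fraction: [1; 22, 2, 2]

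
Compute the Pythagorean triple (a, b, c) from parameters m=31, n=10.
(861, 620, 1061)

Euclid's formula: a = m² - n², b = 2mn, c = m² + n²
m = 31, n = 10
a = 31² - 10² = 961 - 100 = 861
b = 2 × 31 × 10 = 620
c = 31² + 10² = 961 + 100 = 1061
Verification: 861² + 620² = 741321 + 384400 = 1125721 = 1061² ✓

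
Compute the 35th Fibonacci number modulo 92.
49

Matrix identity: Q^n = [[F_(n+1), F_n], [F_n, F_(n-1)]] with Q = [[1,1],[1,0]].
n = 35 = 100011₂. Square-and-multiply, entries mod 92:
Q^1 = [[1,1],[1,0]]
Q^2 = (Q^1)² = [[2,1],[1,1]]
Q^4 = (Q^2)² = [[5,3],[3,2]]
Q^8 = (Q^4)² = [[34,21],[21,13]]
Q^17 = (Q^8)²·Q = [[8,33],[33,67]]
Q^35 = (Q^17)²·Q = [[40,49],[49,83]]
F_35 mod 92 = Q^35[0][1] = 49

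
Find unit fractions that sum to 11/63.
1/6 + 1/126

Greedy algorithm:
11/63: ceiling(63/11) = 6, use 1/6
1/126: ceiling(126/1) = 126, use 1/126
Result: 11/63 = 1/6 + 1/126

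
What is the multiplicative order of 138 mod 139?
2

139 is prime, so ord(138) divides φ(139) = 138.
Divisors of 138: 1, 2, 3, 6, 23, 46, 69, 138.
Repeated squaring: 138^1 ≡ 138, 138^2 ≡ 1, 138^4 ≡ 1, 138^8 ≡ 1, 138^16 ≡ 1, 138^32 ≡ 1, 138^64 ≡ 1, 138^128 ≡ 1 (mod 139).
Test 138^d mod 139 for each divisor d in increasing order:
138^1 ≡ 138
138^2 ≡ 1  ← first divisor giving 1
The order is 2.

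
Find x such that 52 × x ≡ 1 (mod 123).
97

gcd(52, 123) = 1, so the inverse exists.
Extended Euclidean algorithm on (123, 52):
123 = 2 × 52 + 19  ⟹  19 = (1)·123 + (-2)·52
52 = 2 × 19 + 14  ⟹  14 = (-2)·123 + (5)·52
19 = 1 × 14 + 5  ⟹  5 = (3)·123 + (-7)·52
14 = 2 × 5 + 4  ⟹  4 = (-8)·123 + (19)·52
5 = 1 × 4 + 1  ⟹  1 = (11)·123 + (-26)·52
So (-26)·52 ≡ 1 (mod 123), i.e. 52^(-1) ≡ -26 ≡ 97 (mod 123).
Check: 52 × 97 = 5044 ≡ 1 (mod 123)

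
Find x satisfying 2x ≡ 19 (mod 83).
x ≡ 51 (mod 83)

gcd(2, 83) = 1, which divides 19, so solutions exist.
Find 2^(-1) mod 83 by the extended Euclidean algorithm:
83 = 41 × 2 + 1  ⟹  1 = (1)·83 + (-41)·2
So (-41)·2 ≡ 1 (mod 83), i.e. 2^(-1) ≡ -41 ≡ 42 (mod 83).
x ≡ 42 × 19 = 798 ≡ 51 (mod 83).
Check: 2 × 51 = 102 ≡ 19 (mod 83).
Unique solution: x ≡ 51 (mod 83)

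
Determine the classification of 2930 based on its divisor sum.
deficient

Proper divisors of 2930: sum = 1 + 2 + 5 + 10 + 293 + 586 + 1465 = 2362
Since 2362 < 2930, 2930 is deficient.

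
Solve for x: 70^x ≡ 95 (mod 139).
129

Baby-step giant-step with step n = ⌈√139⌉ = 12.
Baby steps 70^j mod 139 (j:value) for j=0..11: 0:1, 1:70, 2:35, 3:87, 4:113, 5:126, 6:63, 7:101, 8:120, 9:60, 10:30, 11:15.
Giant-step multiplier: 70^(-12) ≡ 70^(138-12) = 70^126 ≡ 65 (mod 139).
Giant steps γ_i = 95·65^i mod 139: γ_0=95, γ_1=59, γ_2=82, γ_3=48, γ_4=62, γ_5=138, γ_6=74, γ_7=84, γ_8=39, γ_9=33, γ_10=60 (in table at j=9).
x = i·n + j = 10·12 + 9 = 129.
Check: 70^129 ≡ 95 (mod 139).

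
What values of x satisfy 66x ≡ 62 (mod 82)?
x ≡ 32 (mod 41)

gcd(66, 82) = 2, which divides 62, so solutions exist.
Divide through by 2: 33x ≡ 31 (mod 41).
Find 33^(-1) mod 41 by the extended Euclidean algorithm:
41 = 1 × 33 + 8  ⟹  8 = (1)·41 + (-1)·33
33 = 4 × 8 + 1  ⟹  1 = (-4)·41 + (5)·33
So (5)·33 ≡ 1 (mod 41), i.e. 33^(-1) ≡ 5 (mod 41).
x ≡ 5 × 31 = 155 ≡ 32 (mod 41).
Check: 66 × 32 = 2112 ≡ 62 (mod 82).
x ≡ 32 (mod 41), giving 2 solutions mod 82.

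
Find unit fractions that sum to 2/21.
1/11 + 1/231

Greedy algorithm:
2/21: ceiling(21/2) = 11, use 1/11
1/231: ceiling(231/1) = 231, use 1/231
Result: 2/21 = 1/11 + 1/231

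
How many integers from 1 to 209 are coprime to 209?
180

209 = 11 × 19
φ(n) = n × ∏(1 - 1/p) for each prime p dividing n
φ(209) = 209 × (1 - 1/11) × (1 - 1/19) = 180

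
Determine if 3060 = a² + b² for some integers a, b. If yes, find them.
12² + 54² (a=12, b=54)

Factorization: 3060 = 2^2 × 3^2 × 5 × 17
By Fermat: n is sum of two squares iff every prime p ≡ 3 (mod 4) appears to even power.
All primes ≡ 3 (mod 4) appear to even power.
Search a = 0, 1, 2, … for 3060 - a² a perfect square: first hit at a = 12: 3060 - 144 = 2916 = 54².
3060 = 12² + 54² = 144 + 2916 ✓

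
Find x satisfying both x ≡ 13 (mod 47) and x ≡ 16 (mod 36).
1564

Using Chinese Remainder Theorem:
M = 47 × 36 = 1692
M1 = 36, M2 = 47
y1 = 36^(-1) mod 47 = 17
y2 = 47^(-1) mod 36 = 23
x = (13×36×17 + 16×47×23) mod 1692 = 1564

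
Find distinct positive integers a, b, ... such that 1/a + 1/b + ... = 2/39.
1/20 + 1/780

Greedy algorithm:
2/39: ceiling(39/2) = 20, use 1/20
1/780: ceiling(780/1) = 780, use 1/780
Result: 2/39 = 1/20 + 1/780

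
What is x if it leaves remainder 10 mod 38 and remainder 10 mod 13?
10

Using Chinese Remainder Theorem:
M = 38 × 13 = 494
M1 = 13, M2 = 38
y1 = 13^(-1) mod 38 = 3
y2 = 38^(-1) mod 13 = 12
x = (10×13×3 + 10×38×12) mod 494 = 10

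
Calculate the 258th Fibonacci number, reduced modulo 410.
124

Matrix identity: Q^n = [[F_(n+1), F_n], [F_n, F_(n-1)]] with Q = [[1,1],[1,0]].
n = 258 = 100000010₂. Square-and-multiply, entries mod 410:
Q^1 = [[1,1],[1,0]]
Q^2 = (Q^1)² = [[2,1],[1,1]]
Q^4 = (Q^2)² = [[5,3],[3,2]]
Q^8 = (Q^4)² = [[34,21],[21,13]]
Q^16 = (Q^8)² = [[367,167],[167,200]]
Q^32 = (Q^16)² = [[218,389],[389,239]]
Q^64 = (Q^32)² = [[405,243],[243,162]]
Q^129 = (Q^64)²·Q = [[55,34],[34,21]]
Q^258 = (Q^129)² = [[81,124],[124,367]]
F_258 mod 410 = Q^258[0][1] = 124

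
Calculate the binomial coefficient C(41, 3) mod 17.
1

Using Lucas' theorem:
Write n=41 and k=3 in base 17:
n in base 17: [2, 7]
k in base 17: [0, 3]
C(41,3) mod 17 = ∏ C(n_i, k_i) mod 17
Digit binomials (mod 17): C(2,0) = 1; C(7,3) = 35 ≡ 1
Product: 1 × 1 = 1 ≡ 1 (mod 17)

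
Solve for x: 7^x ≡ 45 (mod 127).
95

Baby-step giant-step with step n = ⌈√127⌉ = 12.
Baby steps 7^j mod 127 (j:value) for j=0..11: 0:1, 1:7, 2:49, 3:89, 4:115, 5:43, 6:47, 7:75, 8:17, 9:119, 10:71, 11:116.
Giant-step multiplier: 7^(-12) ≡ 7^(126-12) = 7^114 ≡ 94 (mod 127).
Giant steps γ_i = 45·94^i mod 127: γ_0=45, γ_1=39, γ_2=110, γ_3=53, γ_4=29, γ_5=59, γ_6=85, γ_7=116 (in table at j=11).
x = i·n + j = 7·12 + 11 = 95.
Check: 7^95 ≡ 45 (mod 127).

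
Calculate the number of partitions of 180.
684957390936

p(n) counts ways to write n as a sum of positive integers (order ignored).
Euler's pentagonal recurrence: p(k) = p(k-1) + p(k-2) - p(k-5) - p(k-7) + p(k-12) + p(k-15) - ... (offsets j(3j∓1)/2, signs ++--, p(0)=1, p(<0)=0).
DP table for k = 0..179: p(0)=1, p(1)=1, p(2)=2, p(3)=3, p(4)=5, p(5)=7, p(6)=11, p(7)=15, p(8)=22, p(9)=30, p(10)=42, p(11)=56, p(12)=77, p(13)=101, p(14)=135, p(15)=176, p(16)=231, p(17)=297, p(18)=385, p(19)=490, p(20)=627, p(21)=792, p(22)=1002, p(23)=1255, p(24)=1575, p(25)=1958, p(26)=2436, p(27)=3010, p(28)=3718, p(29)=4565, p(30)=5604, p(31)=6842, p(32)=8349, p(33)=10143, p(34)=12310, p(35)=14883, p(36)=17977, p(37)=21637, p(38)=26015, p(39)=31185, p(40)=37338, p(41)=44583, p(42)=53174, p(43)=63261, p(44)=75175, p(45)=89134, p(46)=105558, p(47)=124754, p(48)=147273, p(49)=173525, p(50)=204226, p(51)=239943, p(52)=281589, p(53)=329931, p(54)=386155, p(55)=451276, p(56)=526823, p(57)=614154, p(58)=715220, p(59)=831820, p(60)=966467, p(61)=1121505, p(62)=1300156, p(63)=1505499, p(64)=1741630, p(65)=2012558, p(66)=2323520, p(67)=2679689, p(68)=3087735, p(69)=3554345, p(70)=4087968, p(71)=4697205, p(72)=5392783, p(73)=6185689, p(74)=7089500, p(75)=8118264, p(76)=9289091, p(77)=10619863, p(78)=12132164, p(79)=13848650, p(80)=15796476, p(81)=18004327, p(82)=20506255, p(83)=23338469, p(84)=26543660, p(85)=30167357, p(86)=34262962, p(87)=38887673, p(88)=44108109, p(89)=49995925, p(90)=56634173, p(91)=64112359, p(92)=72533807, p(93)=82010177, p(94)=92669720, p(95)=104651419, p(96)=118114304, p(97)=133230930, p(98)=150198136, p(99)=169229875, p(100)=190569292, p(101)=214481126, p(102)=241265379, p(103)=271248950, p(104)=304801365, p(105)=342325709, p(106)=384276336, p(107)=431149389, p(108)=483502844, p(109)=541946240, p(110)=607163746, p(111)=679903203, p(112)=761002156, p(113)=851376628, p(114)=952050665, p(115)=1064144451, p(116)=1188908248, p(117)=1327710076, p(118)=1482074143, p(119)=1653668665, p(120)=1844349560, p(121)=2056148051, p(122)=2291320912, p(123)=2552338241, p(124)=2841940500, p(125)=3163127352, p(126)=3519222692, p(127)=3913864295, p(128)=4351078600, p(129)=4835271870, p(130)=5371315400, p(131)=5964539504, p(132)=6620830889, p(133)=7346629512, p(134)=8149040695, p(135)=9035836076, p(136)=10015581680, p(137)=11097645016, p(138)=12292341831, p(139)=13610949895, p(140)=15065878135, p(141)=16670689208, p(142)=18440293320, p(143)=20390982757, p(144)=22540654445, p(145)=24908858009, p(146)=27517052599, p(147)=30388671978, p(148)=33549419497, p(149)=37027355200, p(150)=40853235313, p(151)=45060624582, p(152)=49686288421, p(153)=54770336324, p(154)=60356673280, p(155)=66493182097, p(156)=73232243759, p(157)=80630964769, p(158)=88751778802, p(159)=97662728555, p(160)=107438159466, p(161)=118159068427, p(162)=129913904637, p(163)=142798995930, p(164)=156919475295, p(165)=172389800255, p(166)=189334822579, p(167)=207890420102, p(168)=228204732751, p(169)=250438925115, p(170)=274768617130, p(171)=301384802048, p(172)=330495499613, p(173)=362326859895, p(174)=397125074750, p(175)=435157697830, p(176)=476715857290, p(177)=522115831195, p(178)=571701605655, p(179)=625846753120.
Final step: p(180) = p(179) + p(178) - p(175) - p(173) + p(168) + p(165) - p(158) - p(154) + p(145) + p(140) - p(129) - p(123) + p(110) + p(103) - p(88) - p(80) + p(63) + p(54) - p(35) - p(25) + p(4)
= 625846753120 + 571701605655 - 435157697830 - 362326859895 + 228204732751 + 172389800255 - 88751778802 - 60356673280 + 24908858009 + 15065878135 - 4835271870 - 2552338241 + 607163746 + 271248950 - 44108109 - 15796476 + 1505499 + 386155 - 14883 - 1958 + 5
= 684957390936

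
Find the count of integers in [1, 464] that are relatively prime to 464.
224

464 = 2^4 × 29
φ(n) = n × ∏(1 - 1/p) for each prime p dividing n
φ(464) = 464 × (1 - 1/2) × (1 - 1/29) = 224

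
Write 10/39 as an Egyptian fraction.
1/4 + 1/156

Greedy algorithm:
10/39: ceiling(39/10) = 4, use 1/4
1/156: ceiling(156/1) = 156, use 1/156
Result: 10/39 = 1/4 + 1/156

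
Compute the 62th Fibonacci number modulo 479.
149

Matrix identity: Q^n = [[F_(n+1), F_n], [F_n, F_(n-1)]] with Q = [[1,1],[1,0]].
n = 62 = 111110₂. Square-and-multiply, entries mod 479:
Q^1 = [[1,1],[1,0]]
Q^3 = (Q^1)²·Q = [[3,2],[2,1]]
Q^7 = (Q^3)²·Q = [[21,13],[13,8]]
Q^15 = (Q^7)²·Q = [[29,131],[131,377]]
Q^31 = (Q^15)²·Q = [[296,279],[279,17]]
Q^62 = (Q^31)² = [[202,149],[149,53]]
F_62 mod 479 = Q^62[0][1] = 149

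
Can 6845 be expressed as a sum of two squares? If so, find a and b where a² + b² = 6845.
11² + 82² (a=11, b=82)

Factorization: 6845 = 5 × 37^2
By Fermat: n is sum of two squares iff every prime p ≡ 3 (mod 4) appears to even power.
All primes ≡ 3 (mod 4) appear to even power.
Search a = 0, 1, 2, … for 6845 - a² a perfect square: first hit at a = 11: 6845 - 121 = 6724 = 82².
6845 = 11² + 82² = 121 + 6724 ✓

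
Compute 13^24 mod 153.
1

Repeated squaring. Binary of 24 = 11000.
13^1 ≡ 13 (mod 153); 13^2 ≡ 16 (mod 153); 13^4 ≡ 103 (mod 153); 13^8 ≡ 52 (mod 153); 13^16 ≡ 103 (mod 153)
13^24 = 13^8 × 13^16 ≡ 1 (mod 153)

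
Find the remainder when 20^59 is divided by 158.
40

Repeated squaring. Binary of 59 = 111011.
20^1 ≡ 20 (mod 158); 20^2 ≡ 84 (mod 158); 20^4 ≡ 104 (mod 158); 20^8 ≡ 72 (mod 158); 20^16 ≡ 128 (mod 158); 20^32 ≡ 110 (mod 158)
20^59 = 20^1 × 20^2 × 20^8 × 20^16 × 20^32 ≡ 40 (mod 158)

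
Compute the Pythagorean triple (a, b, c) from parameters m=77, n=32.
(4905, 4928, 6953)

Euclid's formula: a = m² - n², b = 2mn, c = m² + n²
m = 77, n = 32
a = 77² - 32² = 5929 - 1024 = 4905
b = 2 × 77 × 32 = 4928
c = 77² + 32² = 5929 + 1024 = 6953
Verification: 4905² + 4928² = 24059025 + 24285184 = 48344209 = 6953² ✓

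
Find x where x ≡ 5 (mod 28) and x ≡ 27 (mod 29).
201

Using Chinese Remainder Theorem:
M = 28 × 29 = 812
M1 = 29, M2 = 28
y1 = 29^(-1) mod 28 = 1
y2 = 28^(-1) mod 29 = 28
x = (5×29×1 + 27×28×28) mod 812 = 201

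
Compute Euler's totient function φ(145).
112

145 = 5 × 29
φ(n) = n × ∏(1 - 1/p) for each prime p dividing n
φ(145) = 145 × (1 - 1/5) × (1 - 1/29) = 112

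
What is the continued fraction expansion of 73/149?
[0; 2, 24, 3]

Euclidean algorithm steps:
73 = 0 × 149 + 73
149 = 2 × 73 + 3
73 = 24 × 3 + 1
3 = 3 × 1 + 0
Continued fraction: [0; 2, 24, 3]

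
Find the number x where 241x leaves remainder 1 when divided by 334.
79

gcd(241, 334) = 1, so the inverse exists.
Extended Euclidean algorithm on (334, 241):
334 = 1 × 241 + 93  ⟹  93 = (1)·334 + (-1)·241
241 = 2 × 93 + 55  ⟹  55 = (-2)·334 + (3)·241
93 = 1 × 55 + 38  ⟹  38 = (3)·334 + (-4)·241
55 = 1 × 38 + 17  ⟹  17 = (-5)·334 + (7)·241
38 = 2 × 17 + 4  ⟹  4 = (13)·334 + (-18)·241
17 = 4 × 4 + 1  ⟹  1 = (-57)·334 + (79)·241
So (79)·241 ≡ 1 (mod 334), i.e. 241^(-1) ≡ 79 (mod 334).
Check: 241 × 79 = 19039 ≡ 1 (mod 334)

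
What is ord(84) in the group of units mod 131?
13

131 is prime, so ord(84) divides φ(131) = 130.
Divisors of 130: 1, 2, 5, 10, 13, 26, 65, 130.
Repeated squaring: 84^1 ≡ 84, 84^2 ≡ 113, 84^4 ≡ 62, 84^8 ≡ 45, 84^16 ≡ 60, 84^32 ≡ 63, 84^64 ≡ 39, 84^128 ≡ 80 (mod 131).
Test 84^d mod 131 for each divisor d in increasing order:
84^1 ≡ 84
84^2 ≡ 113
84^5 = 84^4·84^1 ≡ 99
84^10 = 84^8·84^2 ≡ 107
84^13 = 84^8·84^4·84^1 ≡ 1  ← first divisor giving 1
The order is 13.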